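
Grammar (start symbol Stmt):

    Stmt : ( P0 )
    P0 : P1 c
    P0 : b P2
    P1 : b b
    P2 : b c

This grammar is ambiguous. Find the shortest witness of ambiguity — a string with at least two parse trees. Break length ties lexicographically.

( b b c )

length 5: ( b b c ) has 2 parse trees

Two derivations of ( b b c ):
  Stmt ⇒ ( P0 ) ⇒ ( P1 c ) ⇒ ( b b c )
  Stmt ⇒ ( P0 ) ⇒ ( b P2 ) ⇒ ( b b c )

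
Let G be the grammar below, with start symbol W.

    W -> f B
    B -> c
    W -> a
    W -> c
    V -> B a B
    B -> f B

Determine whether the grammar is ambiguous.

Unambiguous

(V is unreachable from W, so its rules don't affect L(W).) Restricted to the reachable nonterminals, every rule has the form A → t or A → t B, and no two rules for the same A share a first terminal. The grammar encodes a DFA — one run per string.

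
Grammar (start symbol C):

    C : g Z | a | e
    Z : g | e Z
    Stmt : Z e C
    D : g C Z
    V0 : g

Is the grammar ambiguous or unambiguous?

Unambiguous

(Stmt, D, V0 are unreachable from C, so their rules don't affect L(C).) The reachable rules are right-linear with at most one rule per (nonterminal, next-terminal) pair. Each input token forces the next rule, so parsing is deterministic.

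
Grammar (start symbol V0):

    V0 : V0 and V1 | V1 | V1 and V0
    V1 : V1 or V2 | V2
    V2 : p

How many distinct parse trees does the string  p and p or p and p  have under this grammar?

Parse trees for p and p or p and p:
  [V0 [V0 [V0 [V1 [V2 p]]] and [V1 [V1 [V2 p]] or [V2 p]]] and [V1 [V2 p]]]
  [V0 [V0 [V1 [V2 p]] and [V0 [V1 [V1 [V2 p]] or [V2 p]]]] and [V1 [V2 p]]]
  [V0 [V1 [V2 p]] and [V0 [V0 [V1 [V1 [V2 p]] or [V2 p]]] and [V1 [V2 p]]]]
  [V0 [V1 [V2 p]] and [V0 [V1 [V1 [V2 p]] or [V2 p]] and [V0 [V1 [V2 p]]]]]

4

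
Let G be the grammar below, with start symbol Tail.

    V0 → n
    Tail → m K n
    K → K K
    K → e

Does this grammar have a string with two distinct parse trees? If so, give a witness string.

Ambiguous

Witness: m e e e n

Derivation 1: Tail ⇒ m K n ⇒ m K K n ⇒ m K K K n ⇒ m e K K n ⇒ m e e K n ⇒ m e e e n
Derivation 2: Tail ⇒ m K n ⇒ m K K n ⇒ m e K n ⇒ m e K K n ⇒ m e e K n ⇒ m e e e n

Two distinct leftmost derivations for the same string.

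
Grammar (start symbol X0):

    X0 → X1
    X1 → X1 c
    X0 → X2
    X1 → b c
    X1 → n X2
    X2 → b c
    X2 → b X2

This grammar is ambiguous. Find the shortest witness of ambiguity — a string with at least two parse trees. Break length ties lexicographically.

length 2: b c has 2 parse trees

Two derivations of b c:
  X0 ⇒ X1 ⇒ b c
  X0 ⇒ X2 ⇒ b c

b c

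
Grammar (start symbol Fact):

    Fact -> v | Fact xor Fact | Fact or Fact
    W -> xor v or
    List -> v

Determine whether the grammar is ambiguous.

Ambiguous

Witness: v or v or v

Derivation 1: Fact ⇒ Fact or Fact ⇒ v or Fact ⇒ v or Fact or Fact ⇒ v or v or Fact ⇒ v or v or v
Derivation 2: Fact ⇒ Fact or Fact ⇒ Fact or Fact or Fact ⇒ v or Fact or Fact ⇒ v or v or Fact ⇒ v or v or v

Two distinct leftmost derivations for the same string.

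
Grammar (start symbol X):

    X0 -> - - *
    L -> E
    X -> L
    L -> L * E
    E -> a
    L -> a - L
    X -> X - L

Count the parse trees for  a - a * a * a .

Parse trees for a - a * a * a:
  [X [L [L [L a - [L [E a]]] * [E a]] * [E a]]]
  [X [L [L a - [L [L [E a]] * [E a]]] * [E a]]]
  [X [L a - [L [L [L [E a]] * [E a]] * [E a]]]]
  [X [X [L [E a]]] - [L [L [L [E a]] * [E a]] * [E a]]]

4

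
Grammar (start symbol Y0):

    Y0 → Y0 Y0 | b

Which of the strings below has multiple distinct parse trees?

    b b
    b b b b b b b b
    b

b b: 1 tree
b b b b b b b b: 429 trees
b: 1 tree

b b b b b b b b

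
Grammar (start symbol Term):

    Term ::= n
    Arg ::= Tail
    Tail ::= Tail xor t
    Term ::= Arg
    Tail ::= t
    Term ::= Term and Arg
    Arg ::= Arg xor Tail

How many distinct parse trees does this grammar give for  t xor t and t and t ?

Parse trees for t xor t and t and t:
  [Term [Term [Term [Arg [Tail [Tail t] xor t]]] and [Arg [Tail t]]] and [Arg [Tail t]]]
  [Term [Term [Term [Arg [Arg [Tail t]] xor [Tail t]]] and [Arg [Tail t]]] and [Arg [Tail t]]]

2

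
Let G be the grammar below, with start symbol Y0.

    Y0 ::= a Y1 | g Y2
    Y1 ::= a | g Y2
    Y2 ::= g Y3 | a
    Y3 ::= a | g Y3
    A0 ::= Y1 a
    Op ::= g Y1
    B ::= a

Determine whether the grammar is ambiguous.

Unambiguous

Only Y0, Y1, Y2, Y3 are reachable from Y0; ignoring the rest: The reachable rules are right-linear with at most one rule per (nonterminal, next-terminal) pair. Each input token forces the next rule, so parsing is deterministic.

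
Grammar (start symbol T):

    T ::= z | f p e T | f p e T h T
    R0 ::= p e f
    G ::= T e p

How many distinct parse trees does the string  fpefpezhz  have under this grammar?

2

Parse trees for fpefpezhz:
  [T f p e [T f p e [T z] h [T z]]]
  [T f p e [T f p e [T z]] h [T z]]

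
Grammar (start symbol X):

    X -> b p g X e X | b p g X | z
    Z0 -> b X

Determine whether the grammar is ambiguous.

Ambiguous

Witness: b p g b p g z e z

Derivation 1: X ⇒ b p g X e X ⇒ b p g b p g X e X ⇒ b p g b p g z e X ⇒ b p g b p g z e z
Derivation 2: X ⇒ b p g X ⇒ b p g b p g X e X ⇒ b p g b p g z e X ⇒ b p g b p g z e z

Two distinct leftmost derivations for the same string.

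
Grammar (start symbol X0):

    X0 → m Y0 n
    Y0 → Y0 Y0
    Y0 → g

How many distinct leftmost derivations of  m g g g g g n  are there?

14

Parse trees for m g g g g g n (showing first 6 of 14):
  [X0 m [Y0 [Y0 g] [Y0 [Y0 g] [Y0 [Y0 g] [Y0 [Y0 g] [Y0 g]]]]] n]
  [X0 m [Y0 [Y0 g] [Y0 [Y0 g] [Y0 [Y0 [Y0 g] [Y0 g]] [Y0 g]]]] n]
  [X0 m [Y0 [Y0 g] [Y0 [Y0 [Y0 g] [Y0 g]] [Y0 [Y0 g] [Y0 g]]]] n]
  [X0 m [Y0 [Y0 g] [Y0 [Y0 [Y0 g] [Y0 [Y0 g] [Y0 g]]] [Y0 g]]] n]
  [X0 m [Y0 [Y0 g] [Y0 [Y0 [Y0 [Y0 g] [Y0 g]] [Y0 g]] [Y0 g]]] n]
  [X0 m [Y0 [Y0 [Y0 g] [Y0 g]] [Y0 [Y0 g] [Y0 [Y0 g] [Y0 g]]]] n]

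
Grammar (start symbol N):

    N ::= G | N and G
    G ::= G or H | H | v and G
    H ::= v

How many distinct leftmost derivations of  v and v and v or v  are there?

7

Parse trees for v and v and v or v:
  [N [G [G v and [G v and [G [H v]]]] or [H v]]]
  [N [G v and [G [G v and [G [H v]]] or [H v]]]]
  [N [G v and [G v and [G [G [H v]] or [H v]]]]]
  [N [N [G [H v]]] and [G [G v and [G [H v]]] or [H v]]]
  [N [N [G [H v]]] and [G v and [G [G [H v]] or [H v]]]]
  [N [N [G v and [G [H v]]]] and [G [G [H v]] or [H v]]]
  [N [N [N [G [H v]]] and [G [H v]]] and [G [G [H v]] or [H v]]]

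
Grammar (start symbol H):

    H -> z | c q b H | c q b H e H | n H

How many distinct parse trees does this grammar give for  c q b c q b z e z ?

2

Parse trees for c q b c q b z e z:
  [H c q b [H c q b [H z] e [H z]]]
  [H c q b [H c q b [H z]] e [H z]]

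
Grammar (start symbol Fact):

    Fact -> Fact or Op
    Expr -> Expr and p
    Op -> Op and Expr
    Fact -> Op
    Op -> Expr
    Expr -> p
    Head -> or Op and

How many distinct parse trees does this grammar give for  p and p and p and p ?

Parse trees for p and p and p and p:
  [Fact [Op [Op [Expr p]] and [Expr [Expr [Expr p] and p] and p]]]
  [Fact [Op [Op [Op [Expr p]] and [Expr p]] and [Expr [Expr p] and p]]]
  [Fact [Op [Op [Expr [Expr p] and p]] and [Expr [Expr p] and p]]]
  [Fact [Op [Op [Op [Expr p]] and [Expr [Expr p] and p]] and [Expr p]]]
  [Fact [Op [Op [Op [Op [Expr p]] and [Expr p]] and [Expr p]] and [Expr p]]]
  [Fact [Op [Op [Op [Expr [Expr p] and p]] and [Expr p]] and [Expr p]]]
  [Fact [Op [Op [Expr [Expr [Expr p] and p] and p]] and [Expr p]]]
  [Fact [Op [Expr [Expr [Expr [Expr p] and p] and p] and p]]]

8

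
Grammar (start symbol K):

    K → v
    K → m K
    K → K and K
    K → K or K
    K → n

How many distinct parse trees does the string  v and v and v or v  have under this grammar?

5

Parse trees for v and v and v or v:
  [K [K v] and [K [K v] and [K [K v] or [K v]]]]
  [K [K v] and [K [K [K v] and [K v]] or [K v]]]
  [K [K [K v] and [K v]] and [K [K v] or [K v]]]
  [K [K [K v] and [K [K v] and [K v]]] or [K v]]
  [K [K [K [K v] and [K v]] and [K v]] or [K v]]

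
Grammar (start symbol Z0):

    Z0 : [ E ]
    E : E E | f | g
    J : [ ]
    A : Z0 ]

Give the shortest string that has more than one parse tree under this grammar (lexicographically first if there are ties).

length 3: no string has ≥2 trees
length 4: no string has ≥2 trees
length 5: [ f f f ] has 2 parse trees

Two derivations of [ f f f ]:
  Z0 ⇒ [ E ] ⇒ [ E E ] ⇒ [ E E E ] ⇒ [ f E E ] ⇒ [ f f E ] ⇒ [ f f f ]
  Z0 ⇒ [ E ] ⇒ [ E E ] ⇒ [ f E ] ⇒ [ f E E ] ⇒ [ f f E ] ⇒ [ f f f ]

[ f f f ]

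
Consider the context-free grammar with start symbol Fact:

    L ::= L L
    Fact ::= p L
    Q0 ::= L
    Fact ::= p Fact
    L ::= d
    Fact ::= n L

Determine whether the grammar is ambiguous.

Witness: n d d d

Derivation 1: Fact ⇒ n L ⇒ n L L ⇒ n L L L ⇒ n d L L ⇒ n d d L ⇒ n d d d
Derivation 2: Fact ⇒ n L ⇒ n L L ⇒ n d L ⇒ n d L L ⇒ n d d L ⇒ n d d d

Two distinct leftmost derivations for the same string.

Ambiguous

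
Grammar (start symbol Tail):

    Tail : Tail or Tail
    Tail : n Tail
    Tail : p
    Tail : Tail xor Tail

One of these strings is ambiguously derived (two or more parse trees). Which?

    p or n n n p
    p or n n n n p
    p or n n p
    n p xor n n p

p or n n n p: 1 tree
p or n n n n p: 1 tree
p or n n p: 1 tree
n p xor n n p: 2 trees

n p xor n n p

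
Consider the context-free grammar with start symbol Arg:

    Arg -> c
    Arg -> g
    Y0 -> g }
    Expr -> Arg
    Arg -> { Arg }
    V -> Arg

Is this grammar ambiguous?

Only Arg is reachable from Arg; ignoring the rest: L(Arg) is { openⁿ atom closeⁿ : n ≥ 0 }. The bracket depth fixes n, and the derivation is forced at every step.

Unambiguous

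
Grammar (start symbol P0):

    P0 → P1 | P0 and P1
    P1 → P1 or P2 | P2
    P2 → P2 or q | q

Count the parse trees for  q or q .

Parse trees for q or q:
  [P0 [P1 [P1 [P2 q]] or [P2 q]]]
  [P0 [P1 [P2 [P2 q] or q]]]

2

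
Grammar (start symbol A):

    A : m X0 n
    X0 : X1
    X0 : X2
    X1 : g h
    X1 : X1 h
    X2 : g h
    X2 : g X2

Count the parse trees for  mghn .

2

Parse trees for mghn:
  [A m [X0 [X1 g h]] n]
  [A m [X0 [X2 g h]] n]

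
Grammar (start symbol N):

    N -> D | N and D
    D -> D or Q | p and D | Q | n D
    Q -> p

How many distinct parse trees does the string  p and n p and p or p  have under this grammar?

9

Parse trees for p and n p and p or p (showing first 6 of 9):
  [N [D [D p and [D n [D p and [D [Q p]]]]] or [Q p]]]
  [N [D p and [D [D n [D p and [D [Q p]]]] or [Q p]]]]
  [N [D p and [D n [D [D p and [D [Q p]]] or [Q p]]]]]
  [N [D p and [D n [D p and [D [D [Q p]] or [Q p]]]]]]
  [N [N [D [Q p]]] and [D [D n [D p and [D [Q p]]]] or [Q p]]]
  [N [N [D [Q p]]] and [D n [D [D p and [D [Q p]]] or [Q p]]]]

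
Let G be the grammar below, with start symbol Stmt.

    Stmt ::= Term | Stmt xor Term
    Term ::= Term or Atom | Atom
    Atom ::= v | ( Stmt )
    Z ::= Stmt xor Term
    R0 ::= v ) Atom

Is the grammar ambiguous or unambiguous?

Unambiguous

Only Stmt, Term, Atom are reachable from Stmt; ignoring the rest: Stmt → Stmt xor Term | Term  ;  Term → Term or Atom | Atom  — a left-associative chain with Atom at the bottom. Each string factors uniquely by precedence.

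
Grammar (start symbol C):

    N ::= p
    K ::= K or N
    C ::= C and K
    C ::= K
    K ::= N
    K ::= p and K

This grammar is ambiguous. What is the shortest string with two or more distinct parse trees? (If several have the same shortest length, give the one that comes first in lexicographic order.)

length 1: no string has ≥2 trees
length 3: p and p has 2 parse trees

Two derivations of p and p:
  C ⇒ C and K ⇒ K and K ⇒ N and K ⇒ p and K ⇒ p and N ⇒ p and p
  C ⇒ K ⇒ p and K ⇒ p and N ⇒ p and p

p and p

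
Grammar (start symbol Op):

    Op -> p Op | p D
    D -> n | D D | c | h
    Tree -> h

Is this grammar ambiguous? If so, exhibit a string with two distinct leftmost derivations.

Ambiguous

Witness: p c c c

Derivation 1: Op ⇒ p D ⇒ p D D ⇒ p D D D ⇒ p c D D ⇒ p c c D ⇒ p c c c
Derivation 2: Op ⇒ p D ⇒ p D D ⇒ p c D ⇒ p c D D ⇒ p c c D ⇒ p c c c

Two distinct leftmost derivations for the same string.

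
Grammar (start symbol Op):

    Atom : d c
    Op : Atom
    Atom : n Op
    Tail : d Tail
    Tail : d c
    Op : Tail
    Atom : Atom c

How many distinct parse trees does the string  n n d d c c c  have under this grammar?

3

Parse trees for n n d d c c c:
  [Op [Atom n [Op [Atom [Atom [Atom n [Op [Tail d [Tail d c]]]] c] c]]]]
  [Op [Atom [Atom n [Op [Atom [Atom n [Op [Tail d [Tail d c]]]] c]]] c]]
  [Op [Atom [Atom [Atom n [Op [Atom n [Op [Tail d [Tail d c]]]]]] c] c]]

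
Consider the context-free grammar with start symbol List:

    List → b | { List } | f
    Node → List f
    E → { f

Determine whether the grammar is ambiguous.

(Node, E are unreachable from List, so their rules don't affect L(List).) Each string is a nest of matched brackets around a single atom. An opening bracket forces the recursive rule; an atom forces the base rule.

Unambiguous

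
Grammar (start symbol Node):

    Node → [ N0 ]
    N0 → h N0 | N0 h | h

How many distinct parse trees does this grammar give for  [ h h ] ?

Parse trees for [ h h ]:
  [Node [ [N0 h [N0 h]] ]]
  [Node [ [N0 [N0 h] h] ]]

2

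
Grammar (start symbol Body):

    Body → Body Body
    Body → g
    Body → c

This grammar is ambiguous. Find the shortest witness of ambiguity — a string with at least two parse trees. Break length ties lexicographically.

c c c

length 1: no string has ≥2 trees
length 2: no string has ≥2 trees
length 3: c c c has 2 parse trees

Two derivations of c c c:
  Body ⇒ Body Body ⇒ Body Body Body ⇒ c Body Body ⇒ c c Body ⇒ c c c
  Body ⇒ Body Body ⇒ c Body ⇒ c Body Body ⇒ c c Body ⇒ c c c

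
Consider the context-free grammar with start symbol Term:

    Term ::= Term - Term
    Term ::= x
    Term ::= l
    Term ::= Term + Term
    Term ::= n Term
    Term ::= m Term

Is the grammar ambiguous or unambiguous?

Witness: m l + l

Derivation 1: Term ⇒ Term + Term ⇒ m Term + Term ⇒ m l + Term ⇒ m l + l
Derivation 2: Term ⇒ m Term ⇒ m Term + Term ⇒ m l + Term ⇒ m l + l

Two distinct leftmost derivations for the same string.

Ambiguous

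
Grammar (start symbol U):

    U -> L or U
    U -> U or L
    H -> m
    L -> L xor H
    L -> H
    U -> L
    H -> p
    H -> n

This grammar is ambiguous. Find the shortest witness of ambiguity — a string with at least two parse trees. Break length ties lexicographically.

m or m

length 1: no string has ≥2 trees
length 3: m or m has 2 parse trees

Two derivations of m or m:
  U ⇒ L or U ⇒ H or U ⇒ m or U ⇒ m or L ⇒ m or H ⇒ m or m
  U ⇒ U or L ⇒ L or L ⇒ H or L ⇒ m or L ⇒ m or H ⇒ m or m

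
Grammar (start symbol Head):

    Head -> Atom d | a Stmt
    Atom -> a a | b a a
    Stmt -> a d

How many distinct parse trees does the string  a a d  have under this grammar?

2

Parse trees for a a d:
  [Head [Atom a a] d]
  [Head a [Stmt a d]]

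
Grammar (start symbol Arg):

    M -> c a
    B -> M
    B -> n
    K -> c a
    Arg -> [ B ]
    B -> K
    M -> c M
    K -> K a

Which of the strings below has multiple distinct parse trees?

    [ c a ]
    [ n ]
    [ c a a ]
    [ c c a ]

[ c a ]

[ c a ]: 2 trees
[ n ]: 1 tree
[ c a a ]: 1 tree
[ c c a ]: 1 tree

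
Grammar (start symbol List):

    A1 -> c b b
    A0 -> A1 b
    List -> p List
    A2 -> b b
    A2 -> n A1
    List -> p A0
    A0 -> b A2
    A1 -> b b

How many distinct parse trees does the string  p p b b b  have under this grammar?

Parse trees for p p b b b:
  [List p [List p [A0 [A1 b b] b]]]
  [List p [List p [A0 b [A2 b b]]]]

2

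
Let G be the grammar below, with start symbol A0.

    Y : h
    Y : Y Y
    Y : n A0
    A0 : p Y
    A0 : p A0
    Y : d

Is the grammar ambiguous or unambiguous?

Witness: p d d d

Derivation 1: A0 ⇒ p Y ⇒ p Y Y ⇒ p Y Y Y ⇒ p d Y Y ⇒ p d d Y ⇒ p d d d
Derivation 2: A0 ⇒ p Y ⇒ p Y Y ⇒ p d Y ⇒ p d Y Y ⇒ p d d Y ⇒ p d d d

Two distinct leftmost derivations for the same string.

Ambiguous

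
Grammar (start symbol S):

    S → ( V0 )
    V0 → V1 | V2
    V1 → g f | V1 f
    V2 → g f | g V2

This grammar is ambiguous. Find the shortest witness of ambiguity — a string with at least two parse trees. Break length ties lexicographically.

( g f )

length 4: ( g f ) has 2 parse trees

Two derivations of ( g f ):
  S ⇒ ( V0 ) ⇒ ( V1 ) ⇒ ( g f )
  S ⇒ ( V0 ) ⇒ ( V2 ) ⇒ ( g f )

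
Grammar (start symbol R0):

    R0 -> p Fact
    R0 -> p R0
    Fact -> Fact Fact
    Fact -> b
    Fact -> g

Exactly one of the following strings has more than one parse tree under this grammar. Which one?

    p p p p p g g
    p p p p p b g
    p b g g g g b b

p p p p p g g: 1 tree
p p p p p b g: 1 tree
p b g g g g b b: 132 trees

p b g g g g b b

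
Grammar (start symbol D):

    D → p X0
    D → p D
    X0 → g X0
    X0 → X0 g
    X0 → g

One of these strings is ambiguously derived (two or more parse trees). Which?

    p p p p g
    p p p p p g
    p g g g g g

p p p p g: 1 tree
p p p p p g: 1 tree
p g g g g g: 16 trees

p g g g g g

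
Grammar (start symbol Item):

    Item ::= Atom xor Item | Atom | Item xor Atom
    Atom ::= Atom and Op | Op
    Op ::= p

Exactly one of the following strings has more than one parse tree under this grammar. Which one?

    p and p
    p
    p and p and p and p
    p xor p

p and p: 1 tree
p: 1 tree
p and p and p and p: 1 tree
p xor p: 2 trees

p xor p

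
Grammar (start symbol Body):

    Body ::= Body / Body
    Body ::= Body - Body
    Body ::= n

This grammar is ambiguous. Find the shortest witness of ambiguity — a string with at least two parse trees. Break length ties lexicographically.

n - n - n

length 1: no string has ≥2 trees
length 3: no string has ≥2 trees
length 5: n - n - n has 2 parse trees

Two derivations of n - n - n:
  Body ⇒ Body - Body ⇒ Body - Body - Body ⇒ n - Body - Body ⇒ n - n - Body ⇒ n - n - n
  Body ⇒ Body - Body ⇒ n - Body ⇒ n - Body - Body ⇒ n - n - Body ⇒ n - n - n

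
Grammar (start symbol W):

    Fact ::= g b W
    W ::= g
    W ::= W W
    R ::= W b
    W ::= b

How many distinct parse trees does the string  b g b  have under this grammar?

2

Parse trees for b g b:
  [W [W b] [W [W g] [W b]]]
  [W [W [W b] [W g]] [W b]]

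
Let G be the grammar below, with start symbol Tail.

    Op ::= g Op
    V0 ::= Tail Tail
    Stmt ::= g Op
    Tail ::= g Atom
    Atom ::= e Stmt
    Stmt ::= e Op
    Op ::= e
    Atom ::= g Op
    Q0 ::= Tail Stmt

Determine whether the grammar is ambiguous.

Unambiguous

Only Tail, Atom, Stmt, Op are reachable from Tail; ignoring the rest: Restricted to the reachable nonterminals, every rule has the form A → t or A → t B, and no two rules for the same A share a first terminal. The grammar encodes a DFA — one run per string.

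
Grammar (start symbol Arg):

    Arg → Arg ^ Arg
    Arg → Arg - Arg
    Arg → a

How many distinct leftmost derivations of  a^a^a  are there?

2

Parse trees for a^a^a:
  [Arg [Arg a] ^ [Arg [Arg a] ^ [Arg a]]]
  [Arg [Arg [Arg a] ^ [Arg a]] ^ [Arg a]]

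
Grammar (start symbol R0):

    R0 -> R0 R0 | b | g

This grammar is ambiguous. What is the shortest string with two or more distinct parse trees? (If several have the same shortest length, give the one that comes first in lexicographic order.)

b b b

length 1: no string has ≥2 trees
length 2: no string has ≥2 trees
length 3: b b b has 2 parse trees

Two derivations of b b b:
  R0 ⇒ R0 R0 ⇒ R0 R0 R0 ⇒ b R0 R0 ⇒ b b R0 ⇒ b b b
  R0 ⇒ R0 R0 ⇒ b R0 ⇒ b R0 R0 ⇒ b b R0 ⇒ b b b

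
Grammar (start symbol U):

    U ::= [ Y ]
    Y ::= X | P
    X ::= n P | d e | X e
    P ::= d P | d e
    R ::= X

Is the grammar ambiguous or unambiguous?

Witness: [ d e ]

Derivation 1: U ⇒ [ Y ] ⇒ [ X ] ⇒ [ d e ]
Derivation 2: U ⇒ [ Y ] ⇒ [ P ] ⇒ [ d e ]

Two distinct leftmost derivations for the same string.

Ambiguous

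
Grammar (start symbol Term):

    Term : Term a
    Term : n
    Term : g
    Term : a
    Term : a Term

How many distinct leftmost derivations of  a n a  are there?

Parse trees for a n a:
  [Term [Term a [Term n]] a]
  [Term a [Term [Term n] a]]

2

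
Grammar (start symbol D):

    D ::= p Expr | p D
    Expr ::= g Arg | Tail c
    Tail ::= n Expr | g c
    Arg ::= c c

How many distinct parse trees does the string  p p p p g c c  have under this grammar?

2

Parse trees for p p p p g c c:
  [D p [D p [D p [D p [Expr g [Arg c c]]]]]]
  [D p [D p [D p [D p [Expr [Tail g c] c]]]]]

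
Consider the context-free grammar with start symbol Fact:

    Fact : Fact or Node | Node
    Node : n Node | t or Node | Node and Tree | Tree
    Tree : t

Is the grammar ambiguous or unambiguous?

Ambiguous

Witness: t or t

Derivation 1: Fact ⇒ Fact or Node ⇒ Node or Node ⇒ Tree or Node ⇒ t or Node ⇒ t or Tree ⇒ t or t
Derivation 2: Fact ⇒ Node ⇒ t or Node ⇒ t or Tree ⇒ t or t

Two distinct leftmost derivations for the same string.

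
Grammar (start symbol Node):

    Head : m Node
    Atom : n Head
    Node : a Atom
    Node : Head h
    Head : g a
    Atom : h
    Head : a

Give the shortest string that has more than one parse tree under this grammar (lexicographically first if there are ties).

a h

length 2: a h has 2 parse trees

Two derivations of a h:
  Node ⇒ a Atom ⇒ a h
  Node ⇒ Head h ⇒ a h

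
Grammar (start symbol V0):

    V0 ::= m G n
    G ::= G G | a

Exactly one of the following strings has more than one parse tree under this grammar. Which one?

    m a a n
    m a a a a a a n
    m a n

m a a n: 1 tree
m a a a a a a n: 42 trees
m a n: 1 tree

m a a a a a a n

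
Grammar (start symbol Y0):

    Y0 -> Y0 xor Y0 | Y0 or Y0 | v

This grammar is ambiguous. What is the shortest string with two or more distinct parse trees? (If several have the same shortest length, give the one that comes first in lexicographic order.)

v or v or v

length 1: no string has ≥2 trees
length 3: no string has ≥2 trees
length 5: v or v or v has 2 parse trees

Two derivations of v or v or v:
  Y0 ⇒ Y0 or Y0 ⇒ Y0 or Y0 or Y0 ⇒ v or Y0 or Y0 ⇒ v or v or Y0 ⇒ v or v or v
  Y0 ⇒ Y0 or Y0 ⇒ v or Y0 ⇒ v or Y0 or Y0 ⇒ v or v or Y0 ⇒ v or v or v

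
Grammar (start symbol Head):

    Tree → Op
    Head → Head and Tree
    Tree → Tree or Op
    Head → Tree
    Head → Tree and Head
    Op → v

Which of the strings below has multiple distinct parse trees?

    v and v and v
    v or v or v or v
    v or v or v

v and v and v: 4 trees
v or v or v or v: 1 tree
v or v or v: 1 tree

v and v and v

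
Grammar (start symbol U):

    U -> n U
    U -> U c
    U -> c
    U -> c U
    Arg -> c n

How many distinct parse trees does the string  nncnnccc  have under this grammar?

29

Parse trees for nncnnccc (showing first 6 of 29):
  [U n [U n [U [U [U c [U n [U n [U c]]]] c] c]]]
  [U n [U n [U [U c [U n [U n [U [U c] c]]]] c]]]
  [U n [U n [U [U c [U n [U n [U c [U c]]]]] c]]]
  [U n [U n [U [U c [U n [U [U n [U c]] c]]] c]]]
  [U n [U n [U [U c [U [U n [U n [U c]]] c]] c]]]
  [U n [U n [U c [U n [U n [U [U [U c] c] c]]]]]]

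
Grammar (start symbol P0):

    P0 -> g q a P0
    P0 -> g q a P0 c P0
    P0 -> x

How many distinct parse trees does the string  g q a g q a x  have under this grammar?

1

Parse trees for g q a g q a x:
  [P0 g q a [P0 g q a [P0 x]]]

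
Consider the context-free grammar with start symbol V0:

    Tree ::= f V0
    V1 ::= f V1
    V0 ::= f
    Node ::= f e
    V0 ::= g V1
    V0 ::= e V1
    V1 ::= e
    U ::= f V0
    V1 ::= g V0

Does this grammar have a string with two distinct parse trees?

Only V0, V1 are reachable from V0; ignoring the rest: Restricted to the reachable nonterminals, every rule has the form A → t or A → t B, and no two rules for the same A share a first terminal. The grammar encodes a DFA — one run per string.

Unambiguous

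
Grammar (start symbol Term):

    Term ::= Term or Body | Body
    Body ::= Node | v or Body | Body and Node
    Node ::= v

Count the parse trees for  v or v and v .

Parse trees for v or v and v:
  [Term [Term [Body [Node v]]] or [Body [Body [Node v]] and [Node v]]]
  [Term [Body v or [Body [Body [Node v]] and [Node v]]]]
  [Term [Body [Body v or [Body [Node v]]] and [Node v]]]

3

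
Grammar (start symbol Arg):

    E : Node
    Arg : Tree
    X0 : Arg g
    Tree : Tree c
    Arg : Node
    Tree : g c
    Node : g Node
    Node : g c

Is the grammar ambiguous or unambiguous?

Witness: g c

Derivation 1: Arg ⇒ Tree ⇒ g c
Derivation 2: Arg ⇒ Node ⇒ g c

Two distinct leftmost derivations for the same string.

Ambiguous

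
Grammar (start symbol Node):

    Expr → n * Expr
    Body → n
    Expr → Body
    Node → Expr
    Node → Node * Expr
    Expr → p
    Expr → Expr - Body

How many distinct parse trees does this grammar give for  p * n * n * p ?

Parse trees for p * n * n * p:
  [Node [Node [Expr p]] * [Expr n * [Expr n * [Expr p]]]]
  [Node [Node [Node [Expr p]] * [Expr [Body n]]] * [Expr n * [Expr p]]]
  [Node [Node [Node [Expr p]] * [Expr n * [Expr [Body n]]]] * [Expr p]]
  [Node [Node [Node [Node [Expr p]] * [Expr [Body n]]] * [Expr [Body n]]] * [Expr p]]

4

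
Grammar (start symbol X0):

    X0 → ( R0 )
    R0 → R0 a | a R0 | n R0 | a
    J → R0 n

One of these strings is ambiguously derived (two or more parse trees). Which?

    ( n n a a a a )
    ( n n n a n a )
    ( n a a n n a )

( n n a a a a )

( n n a a a a ): 26 trees
( n n n a n a ): 1 tree
( n a a n n a ): 1 tree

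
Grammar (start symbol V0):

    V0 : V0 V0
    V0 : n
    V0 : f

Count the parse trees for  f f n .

Parse trees for f f n:
  [V0 [V0 f] [V0 [V0 f] [V0 n]]]
  [V0 [V0 [V0 f] [V0 f]] [V0 n]]

2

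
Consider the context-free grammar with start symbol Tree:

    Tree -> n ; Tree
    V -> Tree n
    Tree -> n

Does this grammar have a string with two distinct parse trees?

Only Tree is reachable from Tree; ignoring the rest: The reachable grammar is A → atom sep A | atom. Each atom is followed by either the separator (recurse) or end-of-string (stop) — no choice point.

Unambiguous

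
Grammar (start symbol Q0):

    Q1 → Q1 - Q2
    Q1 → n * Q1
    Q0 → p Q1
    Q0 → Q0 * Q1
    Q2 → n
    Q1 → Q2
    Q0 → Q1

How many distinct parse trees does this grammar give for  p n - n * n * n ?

2

Parse trees for p n - n * n * n:
  [Q0 [Q0 p [Q1 [Q1 [Q2 n]] - [Q2 n]]] * [Q1 n * [Q1 [Q2 n]]]]
  [Q0 [Q0 [Q0 p [Q1 [Q1 [Q2 n]] - [Q2 n]]] * [Q1 [Q2 n]]] * [Q1 [Q2 n]]]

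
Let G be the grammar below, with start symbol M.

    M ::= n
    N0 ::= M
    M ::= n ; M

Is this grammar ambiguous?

Only M is reachable from M; ignoring the rest: The reachable grammar is A → atom sep A | atom. Each atom is followed by either the separator (recurse) or end-of-string (stop) — no choice point.

Unambiguous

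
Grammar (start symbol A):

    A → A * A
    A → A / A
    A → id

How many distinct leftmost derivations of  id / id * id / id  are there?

Parse trees for id / id * id / id:
  [A [A [A id] / [A id]] * [A [A id] / [A id]]]
  [A [A id] / [A [A id] * [A [A id] / [A id]]]]
  [A [A id] / [A [A [A id] * [A id]] / [A id]]]
  [A [A [A [A id] / [A id]] * [A id]] / [A id]]
  [A [A [A id] / [A [A id] * [A id]]] / [A id]]

5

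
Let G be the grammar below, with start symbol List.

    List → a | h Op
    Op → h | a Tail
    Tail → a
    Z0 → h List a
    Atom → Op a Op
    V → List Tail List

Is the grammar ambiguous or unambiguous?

Unambiguous

Only List, Op, Tail are reachable from List; ignoring the rest: Restricted to the reachable nonterminals, every rule has the form A → t or A → t B, and no two rules for the same A share a first terminal. The grammar encodes a DFA — one run per string.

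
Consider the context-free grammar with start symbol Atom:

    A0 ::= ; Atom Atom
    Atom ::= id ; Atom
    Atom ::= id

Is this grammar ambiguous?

Unambiguous

(A0 is unreachable from Atom, so its rules don't affect L(Atom).) Right-recursive list with a separator: after each atom, whether the separator follows determines the rule. One parse per string.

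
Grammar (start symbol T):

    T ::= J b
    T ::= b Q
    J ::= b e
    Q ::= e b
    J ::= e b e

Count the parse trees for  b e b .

Parse trees for b e b:
  [T [J b e] b]
  [T b [Q e b]]

2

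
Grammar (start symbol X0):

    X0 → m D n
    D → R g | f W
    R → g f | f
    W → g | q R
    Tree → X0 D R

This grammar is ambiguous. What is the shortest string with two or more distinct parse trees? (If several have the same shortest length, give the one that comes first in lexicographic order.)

length 4: m f g n has 2 parse trees

Two derivations of m f g n:
  X0 ⇒ m D n ⇒ m R g n ⇒ m f g n
  X0 ⇒ m D n ⇒ m f W n ⇒ m f g n

m f g n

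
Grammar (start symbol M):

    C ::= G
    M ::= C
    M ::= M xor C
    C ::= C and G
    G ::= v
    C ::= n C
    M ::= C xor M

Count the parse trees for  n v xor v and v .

2

Parse trees for n v xor v and v:
  [M [M [C n [C [G v]]]] xor [C [C [G v]] and [G v]]]
  [M [C n [C [G v]]] xor [M [C [C [G v]] and [G v]]]]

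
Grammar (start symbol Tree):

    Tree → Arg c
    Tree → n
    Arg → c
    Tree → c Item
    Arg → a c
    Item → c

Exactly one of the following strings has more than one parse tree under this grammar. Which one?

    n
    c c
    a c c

c c

n: 1 tree
c c: 2 trees
a c c: 1 tree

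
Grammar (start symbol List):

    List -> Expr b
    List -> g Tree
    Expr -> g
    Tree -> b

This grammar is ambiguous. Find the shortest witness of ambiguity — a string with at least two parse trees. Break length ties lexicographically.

length 2: g b has 2 parse trees

Two derivations of g b:
  List ⇒ Expr b ⇒ g b
  List ⇒ g Tree ⇒ g b

g b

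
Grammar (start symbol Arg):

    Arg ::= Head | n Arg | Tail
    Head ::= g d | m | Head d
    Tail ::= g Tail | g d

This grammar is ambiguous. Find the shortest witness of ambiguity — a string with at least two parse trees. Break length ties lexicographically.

g d

length 1: no string has ≥2 trees
length 2: g d has 2 parse trees

Two derivations of g d:
  Arg ⇒ Head ⇒ g d
  Arg ⇒ Tail ⇒ g d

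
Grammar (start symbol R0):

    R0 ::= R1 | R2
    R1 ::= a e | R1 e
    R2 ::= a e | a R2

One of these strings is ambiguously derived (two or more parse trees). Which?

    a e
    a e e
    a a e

a e

a e: 2 trees
a e e: 1 tree
a a e: 1 tree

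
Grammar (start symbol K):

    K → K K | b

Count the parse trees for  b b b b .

Parse trees for b b b b:
  [K [K b] [K [K b] [K [K b] [K b]]]]
  [K [K b] [K [K [K b] [K b]] [K b]]]
  [K [K [K b] [K b]] [K [K b] [K b]]]
  [K [K [K b] [K [K b] [K b]]] [K b]]
  [K [K [K [K b] [K b]] [K b]] [K b]]

5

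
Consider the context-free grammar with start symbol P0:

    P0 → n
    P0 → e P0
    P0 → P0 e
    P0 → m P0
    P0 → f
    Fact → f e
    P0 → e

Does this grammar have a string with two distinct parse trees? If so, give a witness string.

Witness: e e

Derivation 1: P0 ⇒ e P0 ⇒ e e
Derivation 2: P0 ⇒ P0 e ⇒ e e

Two distinct leftmost derivations for the same string.

Ambiguous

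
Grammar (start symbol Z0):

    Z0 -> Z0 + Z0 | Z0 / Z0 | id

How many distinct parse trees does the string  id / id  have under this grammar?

Parse trees for id / id:
  [Z0 [Z0 id] / [Z0 id]]

1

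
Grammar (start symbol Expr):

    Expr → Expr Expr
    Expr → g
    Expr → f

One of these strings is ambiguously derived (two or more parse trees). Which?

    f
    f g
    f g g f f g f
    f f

f: 1 tree
f g: 1 tree
f g g f f g f: 132 trees
f f: 1 tree

f g g f f g f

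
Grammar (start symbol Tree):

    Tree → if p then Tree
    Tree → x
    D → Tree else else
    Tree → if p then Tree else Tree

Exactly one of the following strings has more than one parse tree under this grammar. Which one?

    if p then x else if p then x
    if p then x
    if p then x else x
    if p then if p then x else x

if p then if p then x else x

if p then x else if p then x: 1 tree
if p then x: 1 tree
if p then x else x: 1 tree
if p then if p then x else x: 2 trees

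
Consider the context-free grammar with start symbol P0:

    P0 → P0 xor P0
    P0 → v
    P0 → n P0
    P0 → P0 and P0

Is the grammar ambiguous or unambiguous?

Ambiguous

Witness: n v and v

Derivation 1: P0 ⇒ n P0 ⇒ n P0 and P0 ⇒ n v and P0 ⇒ n v and v
Derivation 2: P0 ⇒ P0 and P0 ⇒ n P0 and P0 ⇒ n v and P0 ⇒ n v and v

Two distinct leftmost derivations for the same string.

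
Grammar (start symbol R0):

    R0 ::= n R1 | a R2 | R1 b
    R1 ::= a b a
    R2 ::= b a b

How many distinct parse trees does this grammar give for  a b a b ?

2

Parse trees for a b a b:
  [R0 a [R2 b a b]]
  [R0 [R1 a b a] b]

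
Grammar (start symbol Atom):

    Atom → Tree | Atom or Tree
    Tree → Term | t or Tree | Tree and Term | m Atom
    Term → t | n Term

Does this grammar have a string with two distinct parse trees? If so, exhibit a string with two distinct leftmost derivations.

Witness: t or t

Derivation 1: Atom ⇒ Tree ⇒ t or Tree ⇒ t or Term ⇒ t or t
Derivation 2: Atom ⇒ Atom or Tree ⇒ Tree or Tree ⇒ Term or Tree ⇒ t or Tree ⇒ t or Term ⇒ t or t

Two distinct leftmost derivations for the same string.

Ambiguous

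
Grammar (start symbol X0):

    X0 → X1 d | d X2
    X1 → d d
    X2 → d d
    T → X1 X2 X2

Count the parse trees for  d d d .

2

Parse trees for d d d:
  [X0 [X1 d d] d]
  [X0 d [X2 d d]]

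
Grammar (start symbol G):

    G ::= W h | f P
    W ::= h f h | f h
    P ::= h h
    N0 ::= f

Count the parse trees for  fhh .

Parse trees for fhh:
  [G [W f h] h]
  [G f [P h h]]

2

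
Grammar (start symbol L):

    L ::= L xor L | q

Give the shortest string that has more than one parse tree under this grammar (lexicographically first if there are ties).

length 1: no string has ≥2 trees
length 3: no string has ≥2 trees
length 5: q xor q xor q has 2 parse trees

Two derivations of q xor q xor q:
  L ⇒ L xor L ⇒ L xor L xor L ⇒ q xor L xor L ⇒ q xor q xor L ⇒ q xor q xor q
  L ⇒ L xor L ⇒ q xor L ⇒ q xor L xor L ⇒ q xor q xor L ⇒ q xor q xor q

q xor q xor q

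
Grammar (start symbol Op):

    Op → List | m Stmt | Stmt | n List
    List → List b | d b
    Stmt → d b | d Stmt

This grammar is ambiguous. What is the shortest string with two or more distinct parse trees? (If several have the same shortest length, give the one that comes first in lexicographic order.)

d b

length 2: d b has 2 parse trees

Two derivations of d b:
  Op ⇒ List ⇒ d b
  Op ⇒ Stmt ⇒ d b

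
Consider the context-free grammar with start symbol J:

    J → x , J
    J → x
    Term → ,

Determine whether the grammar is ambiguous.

Unambiguous

(Term is unreachable from J, so its rules don't affect L(J).) The reachable grammar is A → atom sep A | atom. Each atom is followed by either the separator (recurse) or end-of-string (stop) — no choice point.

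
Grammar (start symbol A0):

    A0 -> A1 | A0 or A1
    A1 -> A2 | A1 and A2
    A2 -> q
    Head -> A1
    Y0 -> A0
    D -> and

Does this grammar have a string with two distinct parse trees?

Unambiguous

(Head, Y0, D are unreachable from A0, so their rules don't affect L(A0).) A0 → A0 or A1 | A1  ;  A1 → A1 and A2 | A2  — a left-associative chain with A2 at the bottom. Each string factors uniquely by precedence.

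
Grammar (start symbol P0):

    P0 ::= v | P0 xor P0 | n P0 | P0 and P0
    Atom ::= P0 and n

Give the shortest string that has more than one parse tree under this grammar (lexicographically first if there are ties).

length 1: no string has ≥2 trees
length 2: no string has ≥2 trees
length 3: no string has ≥2 trees
length 4: n v and v has 2 parse trees

Two derivations of n v and v:
  P0 ⇒ n P0 ⇒ n P0 and P0 ⇒ n v and P0 ⇒ n v and v
  P0 ⇒ P0 and P0 ⇒ n P0 and P0 ⇒ n v and P0 ⇒ n v and v

n v and v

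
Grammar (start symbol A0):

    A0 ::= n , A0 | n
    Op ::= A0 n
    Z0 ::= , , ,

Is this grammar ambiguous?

Only A0 is reachable from A0; ignoring the rest: Right-recursive list with a separator: after each atom, whether the separator follows determines the rule. One parse per string.

Unambiguous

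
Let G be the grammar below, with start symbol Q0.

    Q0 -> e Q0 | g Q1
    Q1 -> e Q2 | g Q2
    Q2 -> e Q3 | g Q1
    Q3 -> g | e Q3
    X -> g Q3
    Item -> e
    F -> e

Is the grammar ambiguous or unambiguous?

(X, Item, F are unreachable from Q0, so their rules don't affect L(Q0).) Each reachable nonterminal has at most one production per leading terminal, and all productions are right-linear; the derivation is determined token-by-token.

Unambiguous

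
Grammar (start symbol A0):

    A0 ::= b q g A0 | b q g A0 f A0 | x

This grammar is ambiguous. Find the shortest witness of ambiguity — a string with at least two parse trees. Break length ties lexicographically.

b q g b q g x f x

length 1: no string has ≥2 trees
length 4: no string has ≥2 trees
length 6: no string has ≥2 trees
length 7: no string has ≥2 trees
length 9: b q g b q g x f x has 2 parse trees

Two derivations of b q g b q g x f x:
  A0 ⇒ b q g A0 ⇒ b q g b q g A0 f A0 ⇒ b q g b q g x f A0 ⇒ b q g b q g x f x
  A0 ⇒ b q g A0 f A0 ⇒ b q g b q g A0 f A0 ⇒ b q g b q g x f A0 ⇒ b q g b q g x f x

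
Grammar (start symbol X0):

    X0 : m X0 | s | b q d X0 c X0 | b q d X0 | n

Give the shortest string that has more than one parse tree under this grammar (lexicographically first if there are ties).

length 1: no string has ≥2 trees
length 2: no string has ≥2 trees
length 3: no string has ≥2 trees
length 4: no string has ≥2 trees
length 5: no string has ≥2 trees
length 6: no string has ≥2 trees
length 7: no string has ≥2 trees
length 8: no string has ≥2 trees
length 9: b q d b q d n c n has 2 parse trees

Two derivations of b q d b q d n c n:
  X0 ⇒ b q d X0 c X0 ⇒ b q d b q d X0 c X0 ⇒ b q d b q d n c X0 ⇒ b q d b q d n c n
  X0 ⇒ b q d X0 ⇒ b q d b q d X0 c X0 ⇒ b q d b q d n c X0 ⇒ b q d b q d n c n

b q d b q d n c n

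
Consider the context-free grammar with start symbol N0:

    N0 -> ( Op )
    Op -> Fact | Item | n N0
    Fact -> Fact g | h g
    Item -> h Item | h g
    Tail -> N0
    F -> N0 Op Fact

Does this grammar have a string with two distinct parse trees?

Ambiguous

Witness: ( h g )

Derivation 1: N0 ⇒ ( Op ) ⇒ ( Fact ) ⇒ ( h g )
Derivation 2: N0 ⇒ ( Op ) ⇒ ( Item ) ⇒ ( h g )

Two distinct leftmost derivations for the same string.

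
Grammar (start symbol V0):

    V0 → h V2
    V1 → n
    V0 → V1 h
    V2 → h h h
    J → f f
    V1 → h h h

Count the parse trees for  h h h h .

Parse trees for h h h h:
  [V0 h [V2 h h h]]
  [V0 [V1 h h h] h]

2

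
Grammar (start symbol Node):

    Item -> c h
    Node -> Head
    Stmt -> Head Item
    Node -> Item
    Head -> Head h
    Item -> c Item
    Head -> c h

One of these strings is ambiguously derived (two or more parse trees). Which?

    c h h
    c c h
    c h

c h h: 1 tree
c c h: 1 tree
c h: 2 trees

c h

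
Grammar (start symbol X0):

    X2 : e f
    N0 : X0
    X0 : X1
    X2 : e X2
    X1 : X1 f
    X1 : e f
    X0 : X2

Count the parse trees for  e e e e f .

1

Parse trees for e e e e f:
  [X0 [X2 e [X2 e [X2 e [X2 e f]]]]]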